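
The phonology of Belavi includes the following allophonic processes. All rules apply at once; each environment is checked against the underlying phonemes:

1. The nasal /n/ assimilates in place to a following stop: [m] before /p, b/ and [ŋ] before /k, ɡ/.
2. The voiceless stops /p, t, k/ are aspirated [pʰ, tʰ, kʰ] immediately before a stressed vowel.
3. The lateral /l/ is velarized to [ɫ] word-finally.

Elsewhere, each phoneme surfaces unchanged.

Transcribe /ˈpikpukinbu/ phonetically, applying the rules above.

/p/ meets the environment for rule 2 (immediately before a stressed vowel) → [pʰ].
/k/ (between /i/ and /p/): rule 2 targets it, but not immediately before a stressed vowel → unchanged [k].
/p/ (between /k/ and /u/) is in the target of rule 2 but the environment (immediately before a stressed vowel) is not met → [p].
/k/ — between /u/ and /i/; rule 2 does not apply here → [k].
/n/ (between /i/ and /b/) occurs before a labial or velar stop → [m] by rule 1.

[ˈpʰikpukimbu]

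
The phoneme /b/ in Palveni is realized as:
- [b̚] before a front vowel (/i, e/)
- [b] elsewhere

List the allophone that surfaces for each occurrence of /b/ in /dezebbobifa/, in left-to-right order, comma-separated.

[b], [b], [b̚]

Occurrence 1 (position 5): no conditioning environment matches → elsewhere allophone [b].
Occurrence 2 (position 6): no conditioning environment matches → elsewhere allophone [b].
Occurrence 3 (position 8): before a front vowel (/i, e/) → [b̚].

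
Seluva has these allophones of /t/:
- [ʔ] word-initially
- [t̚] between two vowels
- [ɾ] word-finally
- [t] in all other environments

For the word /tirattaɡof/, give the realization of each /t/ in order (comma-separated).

Occurrence 1 (position 1): word-initially → [ʔ].
Occurrence 2 (position 5): no conditioning environment matches → elsewhere allophone [t].
Occurrence 3 (position 6): no conditioning environment matches → elsewhere allophone [t].

[ʔ], [t], [t]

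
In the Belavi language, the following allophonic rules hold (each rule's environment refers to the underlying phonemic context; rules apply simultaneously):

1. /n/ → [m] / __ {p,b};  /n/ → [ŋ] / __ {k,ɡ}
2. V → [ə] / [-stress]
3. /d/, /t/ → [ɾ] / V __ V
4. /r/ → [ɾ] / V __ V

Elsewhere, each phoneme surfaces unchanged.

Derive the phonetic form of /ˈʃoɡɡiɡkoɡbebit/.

[ˈʃoɡɡəɡkəɡbəbət]

/o/ — between /ʃ/ and /ɡ/; rule 2 does not apply here → [o].
/i/ — between /ɡ/ and /ɡ/, in an unstressed syllable — surfaces as [ə] (rule 2).
Rule 2 applies to /o/ (between /k/ and /ɡ/: in an unstressed syllable) → [ə].
/e/ — between /b/ and /b/, in an unstressed syllable — surfaces as [ə] (rule 2).
/i/ meets the environment for rule 2 (in an unstressed syllable) → [ə].
/t/ (word-final) is in the target of rule 3 but the environment (between two vowels) is not met → [t].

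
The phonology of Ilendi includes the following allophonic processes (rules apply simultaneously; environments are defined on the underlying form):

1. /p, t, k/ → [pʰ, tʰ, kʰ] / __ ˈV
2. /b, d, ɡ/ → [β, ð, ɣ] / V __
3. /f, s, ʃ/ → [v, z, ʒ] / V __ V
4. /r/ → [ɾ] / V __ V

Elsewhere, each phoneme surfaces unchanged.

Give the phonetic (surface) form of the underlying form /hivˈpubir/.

/p/ (between /v/ and /u/): immediately before a stressed vowel, so rule 1 applies → [pʰ].
/b/ (between /u/ and /i/) occurs immediately after a vowel → [β] by rule 2.
/r/ (word-final): rule 4 targets it, but not between two vowels → unchanged [r].

[hivˈpʰuβir]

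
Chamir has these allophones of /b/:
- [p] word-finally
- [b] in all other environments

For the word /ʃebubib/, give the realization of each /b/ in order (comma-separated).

Occurrence 1 (position 3): no conditioning environment matches → elsewhere allophone [b].
Occurrence 2 (position 5): no conditioning environment matches → elsewhere allophone [b].
Occurrence 3 (position 7): word-finally → [p].

[b], [b], [p]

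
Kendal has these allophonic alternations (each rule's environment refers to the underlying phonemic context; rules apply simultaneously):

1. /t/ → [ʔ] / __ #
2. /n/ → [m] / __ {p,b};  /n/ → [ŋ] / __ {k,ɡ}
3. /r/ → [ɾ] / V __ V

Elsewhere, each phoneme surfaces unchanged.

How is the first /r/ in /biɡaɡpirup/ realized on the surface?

[ɾ]

/r/ — between /i/ and /u/, between two vowels — surfaces as [ɾ] (rule 3).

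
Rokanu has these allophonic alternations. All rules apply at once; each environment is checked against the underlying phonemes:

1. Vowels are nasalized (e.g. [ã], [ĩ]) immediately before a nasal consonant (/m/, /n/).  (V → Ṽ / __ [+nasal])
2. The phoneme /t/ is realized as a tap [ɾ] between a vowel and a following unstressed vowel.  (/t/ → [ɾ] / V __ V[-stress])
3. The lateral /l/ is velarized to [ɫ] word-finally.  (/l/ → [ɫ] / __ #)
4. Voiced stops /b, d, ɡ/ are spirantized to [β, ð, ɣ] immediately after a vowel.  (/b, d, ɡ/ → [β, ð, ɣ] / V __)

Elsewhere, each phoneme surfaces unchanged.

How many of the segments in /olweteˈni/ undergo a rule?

2

Segments that undergo a rule: /t/ → [ɾ] (rule 2); /e/ → [ẽ] (rule 1).
All other segments surface unchanged.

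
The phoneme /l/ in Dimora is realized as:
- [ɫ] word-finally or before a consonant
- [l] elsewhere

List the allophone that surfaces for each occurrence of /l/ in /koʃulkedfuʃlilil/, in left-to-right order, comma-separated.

Occurrence 1 (position 5): word-finally or before a consonant → [ɫ].
Occurrence 2 (position 12): no conditioning environment matches → elsewhere allophone [l].
Occurrence 3 (position 14): no conditioning environment matches → elsewhere allophone [l].
Occurrence 4 (position 16): word-finally or before a consonant → [ɫ].

[ɫ], [l], [l], [ɫ]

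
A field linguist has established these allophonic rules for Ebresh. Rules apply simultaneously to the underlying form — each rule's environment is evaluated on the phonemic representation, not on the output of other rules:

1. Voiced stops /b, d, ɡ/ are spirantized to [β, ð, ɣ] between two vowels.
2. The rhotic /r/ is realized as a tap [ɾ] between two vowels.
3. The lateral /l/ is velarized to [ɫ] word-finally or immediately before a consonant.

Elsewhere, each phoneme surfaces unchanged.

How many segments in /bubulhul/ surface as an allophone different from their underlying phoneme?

3

Segments that undergo a rule: /b/ → [β] (rule 1); /l/ → [ɫ] (rule 3); /l/ → [ɫ] (rule 3).
All other segments surface unchanged.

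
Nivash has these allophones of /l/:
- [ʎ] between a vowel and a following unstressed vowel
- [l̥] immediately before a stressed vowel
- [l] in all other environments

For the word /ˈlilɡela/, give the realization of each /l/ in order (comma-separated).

Occurrence 1 (position 1): immediately before a stressed vowel → [l̥].
Occurrence 2 (position 3): no conditioning environment matches → elsewhere allophone [l].
Occurrence 3 (position 6): between a vowel and a following unstressed vowel → [ʎ].

[l̥], [l], [ʎ]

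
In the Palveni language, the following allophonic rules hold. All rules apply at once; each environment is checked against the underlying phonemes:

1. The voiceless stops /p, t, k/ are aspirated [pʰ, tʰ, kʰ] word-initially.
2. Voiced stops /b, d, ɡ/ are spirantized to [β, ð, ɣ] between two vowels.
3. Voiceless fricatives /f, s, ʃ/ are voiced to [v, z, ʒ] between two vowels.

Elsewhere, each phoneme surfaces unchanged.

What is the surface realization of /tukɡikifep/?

/t/ — word-initial, word-initially — surfaces as [tʰ] (rule 1).
/u/ stays [u].
/k/ — between /u/ and /ɡ/; rule 1 does not apply here → [k].
/ɡ/ (between /k/ and /i/): rule 2 targets it, but not between two vowels → unchanged [ɡ].
/i/ stays [i].
/k/ — between /i/ and /i/; rule 1 does not apply here → [k].
/i/ stays [i].
/f/ meets the environment for rule 3 (between two vowels) → [v].
/e/ (between /f/ and /p/): no rule targets it → [e].
/p/ (word-final) is in the target of rule 1 but the environment (word-initially) is not met → [p].

[tʰukɡikivep]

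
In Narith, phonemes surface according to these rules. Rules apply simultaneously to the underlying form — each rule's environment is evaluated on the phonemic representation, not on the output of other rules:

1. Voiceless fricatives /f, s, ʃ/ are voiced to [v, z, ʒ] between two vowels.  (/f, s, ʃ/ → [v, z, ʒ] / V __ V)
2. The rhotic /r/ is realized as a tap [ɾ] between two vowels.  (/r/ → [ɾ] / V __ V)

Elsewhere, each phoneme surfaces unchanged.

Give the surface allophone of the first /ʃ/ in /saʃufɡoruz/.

Rule 1 applies to /ʃ/ (between /a/ and /u/: between two vowels) → [ʒ].

[ʒ]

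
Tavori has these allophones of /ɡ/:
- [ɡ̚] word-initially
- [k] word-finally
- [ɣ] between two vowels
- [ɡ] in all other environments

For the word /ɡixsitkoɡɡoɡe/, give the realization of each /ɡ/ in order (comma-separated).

[ɡ̚], [ɡ], [ɡ], [ɣ]

Occurrence 1 (position 1): word-initially → [ɡ̚].
Occurrence 2 (position 9): no conditioning environment matches → elsewhere allophone [ɡ].
Occurrence 3 (position 10): no conditioning environment matches → elsewhere allophone [ɡ].
Occurrence 4 (position 12): between two vowels → [ɣ].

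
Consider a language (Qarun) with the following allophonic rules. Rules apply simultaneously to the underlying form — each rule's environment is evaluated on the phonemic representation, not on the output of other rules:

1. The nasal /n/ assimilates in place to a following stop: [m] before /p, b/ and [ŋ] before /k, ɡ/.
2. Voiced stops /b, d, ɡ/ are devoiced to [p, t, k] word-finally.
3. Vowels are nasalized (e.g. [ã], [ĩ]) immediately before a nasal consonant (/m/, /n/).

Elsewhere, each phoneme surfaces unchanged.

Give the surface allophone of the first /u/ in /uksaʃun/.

[u]

/u/ (word-initial) fails the environment for rule 3, so it stays [u].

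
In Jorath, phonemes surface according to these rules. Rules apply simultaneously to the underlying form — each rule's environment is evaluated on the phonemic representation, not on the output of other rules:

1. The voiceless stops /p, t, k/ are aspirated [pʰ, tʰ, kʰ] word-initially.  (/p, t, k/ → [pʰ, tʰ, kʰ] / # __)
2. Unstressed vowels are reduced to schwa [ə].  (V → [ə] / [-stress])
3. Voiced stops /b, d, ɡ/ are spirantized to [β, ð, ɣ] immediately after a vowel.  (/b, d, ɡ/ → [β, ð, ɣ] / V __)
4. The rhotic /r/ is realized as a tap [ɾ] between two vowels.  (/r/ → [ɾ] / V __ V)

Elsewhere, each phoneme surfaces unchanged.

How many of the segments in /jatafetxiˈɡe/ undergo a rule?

Segments that undergo a rule: /a/ → [ə] (rule 2); /a/ → [ə] (rule 2); /e/ → [ə] (rule 2); /i/ → [ə] (rule 2); /ɡ/ → [ɣ] (rule 3).
All other segments surface unchanged.

5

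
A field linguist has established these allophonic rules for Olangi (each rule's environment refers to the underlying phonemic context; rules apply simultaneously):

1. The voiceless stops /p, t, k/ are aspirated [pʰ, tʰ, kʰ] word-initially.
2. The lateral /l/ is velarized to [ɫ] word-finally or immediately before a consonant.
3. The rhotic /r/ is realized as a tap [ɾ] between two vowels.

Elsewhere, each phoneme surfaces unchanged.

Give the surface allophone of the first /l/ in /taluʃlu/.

/l/ (between /a/ and /u/) fails the environment for rule 2, so it stays [l].

[l]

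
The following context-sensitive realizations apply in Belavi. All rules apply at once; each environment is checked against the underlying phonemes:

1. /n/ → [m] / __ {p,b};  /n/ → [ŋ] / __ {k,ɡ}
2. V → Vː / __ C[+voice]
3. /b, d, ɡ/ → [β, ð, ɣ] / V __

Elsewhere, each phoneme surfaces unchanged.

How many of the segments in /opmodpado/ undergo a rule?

4

Segments that undergo a rule: /o/ → [oː] (rule 2); /d/ → [ð] (rule 3); /a/ → [aː] (rule 2); /d/ → [ð] (rule 3).
All other segments surface unchanged.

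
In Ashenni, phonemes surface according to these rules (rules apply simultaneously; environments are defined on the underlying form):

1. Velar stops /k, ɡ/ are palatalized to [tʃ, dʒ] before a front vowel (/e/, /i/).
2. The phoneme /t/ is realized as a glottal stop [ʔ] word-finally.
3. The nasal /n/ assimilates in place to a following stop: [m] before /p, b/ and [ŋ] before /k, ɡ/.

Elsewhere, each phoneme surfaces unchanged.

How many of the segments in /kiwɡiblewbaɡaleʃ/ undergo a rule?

Segments that undergo a rule: /k/ → [tʃ] (rule 1); /ɡ/ → [dʒ] (rule 1).
All other segments surface unchanged.

2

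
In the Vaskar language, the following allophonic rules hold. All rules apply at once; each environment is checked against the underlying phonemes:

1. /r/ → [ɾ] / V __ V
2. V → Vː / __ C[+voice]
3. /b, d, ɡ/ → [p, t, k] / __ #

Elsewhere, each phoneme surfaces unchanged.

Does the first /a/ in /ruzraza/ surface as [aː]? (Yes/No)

/a/ meets the environment for rule 2 (before a voiced consonant) → [aː].
The actual realization is [aː], which matches [aː].

Yes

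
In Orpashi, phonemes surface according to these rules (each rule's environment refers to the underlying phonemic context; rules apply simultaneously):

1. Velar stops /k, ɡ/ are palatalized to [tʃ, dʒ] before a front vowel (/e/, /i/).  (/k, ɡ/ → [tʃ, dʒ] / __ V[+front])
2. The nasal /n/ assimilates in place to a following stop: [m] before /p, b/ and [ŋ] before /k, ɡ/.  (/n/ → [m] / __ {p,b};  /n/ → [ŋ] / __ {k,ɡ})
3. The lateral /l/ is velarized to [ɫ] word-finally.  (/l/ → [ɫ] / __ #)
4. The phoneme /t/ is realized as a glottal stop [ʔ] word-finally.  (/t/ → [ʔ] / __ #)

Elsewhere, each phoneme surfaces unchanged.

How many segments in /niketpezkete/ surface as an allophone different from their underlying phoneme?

Segments that undergo a rule: /k/ → [tʃ] (rule 1); /k/ → [tʃ] (rule 1).
All other segments surface unchanged.

2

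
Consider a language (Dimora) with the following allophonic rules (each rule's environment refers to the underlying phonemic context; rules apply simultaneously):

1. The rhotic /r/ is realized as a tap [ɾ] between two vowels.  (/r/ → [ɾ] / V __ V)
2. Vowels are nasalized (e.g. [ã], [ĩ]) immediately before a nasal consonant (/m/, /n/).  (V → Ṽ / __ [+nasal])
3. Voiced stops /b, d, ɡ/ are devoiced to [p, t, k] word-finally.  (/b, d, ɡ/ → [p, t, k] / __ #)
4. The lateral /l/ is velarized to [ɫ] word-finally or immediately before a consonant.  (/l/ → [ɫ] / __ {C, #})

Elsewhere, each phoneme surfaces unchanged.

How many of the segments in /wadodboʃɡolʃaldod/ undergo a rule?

Segments that undergo a rule: /l/ → [ɫ] (rule 4); /l/ → [ɫ] (rule 4); /d/ → [t] (rule 3).
All other segments surface unchanged.

3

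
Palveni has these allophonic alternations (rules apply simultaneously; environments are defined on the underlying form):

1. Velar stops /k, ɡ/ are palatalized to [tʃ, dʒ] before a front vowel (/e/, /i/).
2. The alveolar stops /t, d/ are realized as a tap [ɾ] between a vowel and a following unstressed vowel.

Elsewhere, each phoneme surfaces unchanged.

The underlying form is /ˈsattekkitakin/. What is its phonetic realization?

/s/ (word-initial) is unaffected → [s].
/a/ stays [a].
/t/ (between /a/ and /t/): rule 2 targets it, but not between a vowel and a following unstressed vowel → unchanged [t].
/t/ (between /t/ and /e/) fails the environment for rule 2, so it stays [t].
/e/ stays [e].
/k/ (between /e/ and /k/): rule 1 targets it, but not before a front vowel → unchanged [k].
/k/ meets the environment for rule 1 (before a front vowel) → [tʃ].
/i/ (between /k/ and /t/): no rule targets it → [i].
/t/ — between /i/ and /a/, between a vowel and a following unstressed vowel — surfaces as [ɾ] (rule 2).
/a/ (between /t/ and /k/) is unaffected → [a].
/k/ (between /a/ and /i/): before a front vowel, so rule 1 applies → [tʃ].
/i/ stays [i].
/n/ (word-final): no rule targets it → [n].

[ˈsattektʃiɾatʃin]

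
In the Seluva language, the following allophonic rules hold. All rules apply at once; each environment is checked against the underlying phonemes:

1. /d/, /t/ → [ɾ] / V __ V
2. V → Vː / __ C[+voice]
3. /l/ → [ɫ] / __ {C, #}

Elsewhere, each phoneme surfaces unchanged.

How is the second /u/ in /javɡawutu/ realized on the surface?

/u/ (word-final): rule 2 targets it, but not before a voiced consonant → unchanged [u].

[u]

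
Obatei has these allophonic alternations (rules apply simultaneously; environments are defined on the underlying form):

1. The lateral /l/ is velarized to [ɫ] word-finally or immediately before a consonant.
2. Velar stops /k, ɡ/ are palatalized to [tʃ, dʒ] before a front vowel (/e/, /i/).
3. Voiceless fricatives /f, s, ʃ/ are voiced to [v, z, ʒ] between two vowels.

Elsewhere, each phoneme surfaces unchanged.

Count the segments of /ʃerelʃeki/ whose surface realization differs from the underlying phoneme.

Segments that undergo a rule: /l/ → [ɫ] (rule 1); /k/ → [tʃ] (rule 2).
All other segments surface unchanged.

2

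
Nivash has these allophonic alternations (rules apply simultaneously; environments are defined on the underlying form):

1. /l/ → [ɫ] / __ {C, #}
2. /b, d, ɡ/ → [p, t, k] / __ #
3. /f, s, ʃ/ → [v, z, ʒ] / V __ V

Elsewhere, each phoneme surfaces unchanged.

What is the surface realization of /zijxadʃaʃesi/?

[zijxadʃaʒezi]

/z/ stays [z].
/i/ (between /z/ and /j/): no rule targets it → [i].
/j/ (between /i/ and /x/): no rule targets it → [j].
/x/ stays [x].
/a/ — not in any rule's target class → [a].
/d/ (between /a/ and /ʃ/): rule 2 targets it, but not word-finally → unchanged [d].
/ʃ/ (between /d/ and /a/) is in the target of rule 3 but the environment (between two vowels) is not met → [ʃ].
/a/ (between /ʃ/ and /ʃ/) is unaffected → [a].
Rule 3 applies to /ʃ/ (between /a/ and /e/: between two vowels) → [ʒ].
/e/ (between /ʃ/ and /s/) is unaffected → [e].
/s/ (between /e/ and /i/) occurs between two vowels → [z] by rule 3.
/i/ (word-final): no rule targets it → [i].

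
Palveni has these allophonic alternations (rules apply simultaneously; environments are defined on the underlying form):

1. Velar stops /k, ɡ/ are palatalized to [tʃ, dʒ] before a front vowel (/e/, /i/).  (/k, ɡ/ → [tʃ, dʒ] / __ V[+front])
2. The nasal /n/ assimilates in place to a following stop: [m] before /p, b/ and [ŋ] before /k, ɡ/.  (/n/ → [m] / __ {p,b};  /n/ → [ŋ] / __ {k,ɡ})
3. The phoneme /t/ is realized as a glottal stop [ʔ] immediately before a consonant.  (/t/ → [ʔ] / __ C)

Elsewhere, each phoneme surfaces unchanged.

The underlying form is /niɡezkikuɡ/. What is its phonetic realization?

[nidʒeztʃikuɡ]

/n/ (word-initial): rule 2 targets it, but not before a labial or velar stop → unchanged [n].
Rule 1 applies to /ɡ/ (between /i/ and /e/: before a front vowel) → [dʒ].
/k/ meets the environment for rule 1 (before a front vowel) → [tʃ].
/k/ (between /i/ and /u/) is in the target of rule 1 but the environment (before a front vowel) is not met → [k].
/ɡ/ (word-final) fails the environment for rule 1, so it stays [ɡ].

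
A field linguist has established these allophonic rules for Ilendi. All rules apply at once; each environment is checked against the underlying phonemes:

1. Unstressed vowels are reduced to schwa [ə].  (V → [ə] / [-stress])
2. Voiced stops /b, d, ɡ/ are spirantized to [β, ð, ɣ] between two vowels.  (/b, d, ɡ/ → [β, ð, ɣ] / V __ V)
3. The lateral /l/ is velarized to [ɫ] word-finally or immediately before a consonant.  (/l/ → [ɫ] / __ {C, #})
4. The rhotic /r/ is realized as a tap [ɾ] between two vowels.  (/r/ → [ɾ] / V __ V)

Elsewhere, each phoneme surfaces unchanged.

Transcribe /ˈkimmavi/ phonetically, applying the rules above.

[ˈkimməvə]

/k/ stays [k].
/i/ — between /k/ and /m/; rule 1 does not apply here → [i].
/m/ stays [m].
/m/ stays [m].
/a/ — between /m/ and /v/, in an unstressed syllable — surfaces as [ə] (rule 1).
/v/ stays [v].
Rule 1 applies to /i/ (word-final: in an unstressed syllable) → [ə].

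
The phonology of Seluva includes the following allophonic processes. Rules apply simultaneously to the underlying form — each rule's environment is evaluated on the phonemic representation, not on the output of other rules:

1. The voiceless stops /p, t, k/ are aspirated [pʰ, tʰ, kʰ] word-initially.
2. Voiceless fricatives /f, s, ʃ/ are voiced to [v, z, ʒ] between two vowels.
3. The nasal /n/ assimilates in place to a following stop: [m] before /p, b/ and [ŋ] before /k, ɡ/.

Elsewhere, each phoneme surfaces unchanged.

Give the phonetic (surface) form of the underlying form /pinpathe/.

/p/ meets the environment for rule 1 (word-initially) → [pʰ].
/i/ — not in any rule's target class → [i].
/n/ — between /i/ and /p/, before a labial or velar stop — surfaces as [m] (rule 3).
/p/ (between /n/ and /a/) is in the target of rule 1 but the environment (word-initially) is not met → [p].
/a/ (between /p/ and /t/) is unaffected → [a].
/t/ — between /a/ and /h/; rule 1 does not apply here → [t].
/h/ (between /t/ and /e/): no rule targets it → [h].
/e/ (word-final): no rule targets it → [e].

[pʰimpathe]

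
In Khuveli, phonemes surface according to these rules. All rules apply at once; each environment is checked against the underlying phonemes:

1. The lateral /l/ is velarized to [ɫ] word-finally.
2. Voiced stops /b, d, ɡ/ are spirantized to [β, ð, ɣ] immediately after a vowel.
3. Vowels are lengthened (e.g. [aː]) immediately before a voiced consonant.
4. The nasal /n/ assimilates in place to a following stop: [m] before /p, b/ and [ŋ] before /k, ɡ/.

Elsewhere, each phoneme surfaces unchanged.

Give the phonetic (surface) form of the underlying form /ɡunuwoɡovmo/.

/ɡ/ (word-initial) fails the environment for rule 2, so it stays [ɡ].
/u/ meets the environment for rule 3 (before a voiced consonant) → [uː].
/n/ — between /u/ and /u/; rule 4 does not apply here → [n].
Rule 3 applies to /u/ (between /n/ and /w/: before a voiced consonant) → [uː].
/w/ — not in any rule's target class → [w].
Rule 3 applies to /o/ (between /w/ and /ɡ/: before a voiced consonant) → [oː].
/ɡ/ meets the environment for rule 2 (immediately after a vowel) → [ɣ].
/o/ meets the environment for rule 3 (before a voiced consonant) → [oː].
/v/ (between /o/ and /m/): no rule targets it → [v].
/m/ (between /v/ and /o/): no rule targets it → [m].
/o/ (word-final) fails the environment for rule 3, so it stays [o].

[ɡuːnuːwoːɣoːvmo]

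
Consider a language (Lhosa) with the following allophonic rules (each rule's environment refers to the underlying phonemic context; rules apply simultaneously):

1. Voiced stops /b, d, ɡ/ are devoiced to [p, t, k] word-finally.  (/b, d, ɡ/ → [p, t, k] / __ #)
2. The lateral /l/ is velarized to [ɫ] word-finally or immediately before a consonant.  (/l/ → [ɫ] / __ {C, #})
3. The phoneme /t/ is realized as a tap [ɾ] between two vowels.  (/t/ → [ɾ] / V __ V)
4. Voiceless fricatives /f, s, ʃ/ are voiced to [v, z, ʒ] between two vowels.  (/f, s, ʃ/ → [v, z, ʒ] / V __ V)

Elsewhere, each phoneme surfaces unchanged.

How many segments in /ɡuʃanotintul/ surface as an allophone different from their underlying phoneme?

Segments that undergo a rule: /ʃ/ → [ʒ] (rule 4); /t/ → [ɾ] (rule 3); /l/ → [ɫ] (rule 2).
All other segments surface unchanged.

3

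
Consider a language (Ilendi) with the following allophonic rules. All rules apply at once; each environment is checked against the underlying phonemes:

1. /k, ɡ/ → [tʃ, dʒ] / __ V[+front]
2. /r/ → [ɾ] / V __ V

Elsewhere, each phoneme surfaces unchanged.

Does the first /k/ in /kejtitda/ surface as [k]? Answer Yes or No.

No

Rule 1 applies to /k/ (word-initial: before a front vowel) → [tʃ].
The actual realization is [tʃ], not [k].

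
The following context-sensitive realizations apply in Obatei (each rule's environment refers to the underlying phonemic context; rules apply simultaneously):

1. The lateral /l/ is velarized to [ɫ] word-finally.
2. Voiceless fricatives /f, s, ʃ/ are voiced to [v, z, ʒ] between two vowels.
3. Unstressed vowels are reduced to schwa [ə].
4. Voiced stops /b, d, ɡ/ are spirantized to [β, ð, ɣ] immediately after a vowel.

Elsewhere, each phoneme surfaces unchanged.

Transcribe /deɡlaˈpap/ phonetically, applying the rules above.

/d/ (word-initial) is in the target of rule 4 but the environment (immediately after a vowel) is not met → [d].
/e/ — between /d/ and /ɡ/, in an unstressed syllable — surfaces as [ə] (rule 3).
/ɡ/ meets the environment for rule 4 (immediately after a vowel) → [ɣ].
/l/ (between /ɡ/ and /a/) is in the target of rule 1 but the environment (word-finally) is not met → [l].
/a/ — between /l/ and /p/, in an unstressed syllable — surfaces as [ə] (rule 3).
/p/ (between /a/ and /a/) is unaffected → [p].
/a/ (between /p/ and /p/) fails the environment for rule 3, so it stays [a].
/p/ (word-final): no rule targets it → [p].

[dəɣləˈpap]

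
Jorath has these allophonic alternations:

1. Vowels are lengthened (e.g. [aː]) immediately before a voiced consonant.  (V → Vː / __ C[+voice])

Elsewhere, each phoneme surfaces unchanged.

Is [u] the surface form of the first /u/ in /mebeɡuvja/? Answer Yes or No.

/u/ (between /ɡ/ and /v/): before a voiced consonant, so rule 1 applies → [uː].
The actual realization is [uː], not [u].

No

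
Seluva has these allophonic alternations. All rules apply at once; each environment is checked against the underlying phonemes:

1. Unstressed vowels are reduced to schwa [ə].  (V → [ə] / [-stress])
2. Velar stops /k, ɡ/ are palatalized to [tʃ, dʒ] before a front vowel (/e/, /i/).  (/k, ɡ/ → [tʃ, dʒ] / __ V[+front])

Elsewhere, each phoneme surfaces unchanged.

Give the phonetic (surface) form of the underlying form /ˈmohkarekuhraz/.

[ˈmohkərəkəhrəz]

/m/ (word-initial): no rule targets it → [m].
/o/ (between /m/ and /h/) is in the target of rule 1 but the environment (in an unstressed syllable) is not met → [o].
/h/ (between /o/ and /k/) is unaffected → [h].
/k/ — between /h/ and /a/; rule 2 does not apply here → [k].
Rule 1 applies to /a/ (between /k/ and /r/: in an unstressed syllable) → [ə].
/r/ (between /a/ and /e/): no rule targets it → [r].
/e/ (between /r/ and /k/): in an unstressed syllable, so rule 1 applies → [ə].
/k/ — between /e/ and /u/; rule 2 does not apply here → [k].
/u/ — between /k/ and /h/, in an unstressed syllable — surfaces as [ə] (rule 1).
/h/ (between /u/ and /r/): no rule targets it → [h].
/r/ stays [r].
/a/ meets the environment for rule 1 (in an unstressed syllable) → [ə].
/z/ stays [z].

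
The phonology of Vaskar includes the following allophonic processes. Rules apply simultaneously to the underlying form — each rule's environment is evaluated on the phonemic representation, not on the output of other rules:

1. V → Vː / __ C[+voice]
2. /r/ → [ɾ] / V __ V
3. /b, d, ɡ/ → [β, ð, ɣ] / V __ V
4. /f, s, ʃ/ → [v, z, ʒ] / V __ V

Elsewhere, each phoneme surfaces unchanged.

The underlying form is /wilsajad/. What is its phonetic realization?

/w/ — not in any rule's target class → [w].
/i/ (between /w/ and /l/): before a voiced consonant, so rule 1 applies → [iː].
/l/ stays [l].
/s/ (between /l/ and /a/): rule 4 targets it, but not between two vowels → unchanged [s].
Rule 1 applies to /a/ (between /s/ and /j/: before a voiced consonant) → [aː].
/j/ (between /a/ and /a/): no rule targets it → [j].
/a/ (between /j/ and /d/) occurs before a voiced consonant → [aː] by rule 1.
/d/ (word-final) fails the environment for rule 3, so it stays [d].

[wiːlsaːjaːd]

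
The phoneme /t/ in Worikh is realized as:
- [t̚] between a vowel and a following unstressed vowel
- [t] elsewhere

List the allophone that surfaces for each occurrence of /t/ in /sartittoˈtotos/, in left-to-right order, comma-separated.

Occurrence 1 (position 4): no conditioning environment matches → elsewhere allophone [t].
Occurrence 2 (position 6): no conditioning environment matches → elsewhere allophone [t].
Occurrence 3 (position 7): no conditioning environment matches → elsewhere allophone [t].
Occurrence 4 (position 9): no conditioning environment matches → elsewhere allophone [t].
Occurrence 5 (position 11): between a vowel and a following unstressed vowel → [t̚].

[t], [t], [t], [t], [t̚]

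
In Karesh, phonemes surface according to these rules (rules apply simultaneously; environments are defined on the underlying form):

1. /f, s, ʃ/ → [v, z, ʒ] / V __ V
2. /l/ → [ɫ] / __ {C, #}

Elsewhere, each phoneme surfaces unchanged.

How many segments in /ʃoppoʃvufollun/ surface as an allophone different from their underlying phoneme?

2

Segments that undergo a rule: /f/ → [v] (rule 1); /l/ → [ɫ] (rule 2).
All other segments surface unchanged.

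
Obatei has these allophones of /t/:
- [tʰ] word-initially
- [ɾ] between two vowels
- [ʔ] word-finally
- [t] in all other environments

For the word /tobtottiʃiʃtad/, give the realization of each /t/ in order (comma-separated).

[tʰ], [t], [t], [t], [t]

Occurrence 1 (position 1): word-initially → [tʰ].
Occurrence 2 (position 4): no conditioning environment matches → elsewhere allophone [t].
Occurrence 3 (position 6): no conditioning environment matches → elsewhere allophone [t].
Occurrence 4 (position 7): no conditioning environment matches → elsewhere allophone [t].
Occurrence 5 (position 12): no conditioning environment matches → elsewhere allophone [t].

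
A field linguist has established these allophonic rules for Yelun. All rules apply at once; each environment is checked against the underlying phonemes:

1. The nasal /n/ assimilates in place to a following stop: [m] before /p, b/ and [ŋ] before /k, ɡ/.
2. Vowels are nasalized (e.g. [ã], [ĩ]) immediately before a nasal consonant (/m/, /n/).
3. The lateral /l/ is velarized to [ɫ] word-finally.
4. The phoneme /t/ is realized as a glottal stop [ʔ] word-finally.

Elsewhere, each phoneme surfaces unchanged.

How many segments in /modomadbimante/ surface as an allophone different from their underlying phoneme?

3

Segments that undergo a rule: /o/ → [õ] (rule 2); /i/ → [ĩ] (rule 2); /a/ → [ã] (rule 2).
All other segments surface unchanged.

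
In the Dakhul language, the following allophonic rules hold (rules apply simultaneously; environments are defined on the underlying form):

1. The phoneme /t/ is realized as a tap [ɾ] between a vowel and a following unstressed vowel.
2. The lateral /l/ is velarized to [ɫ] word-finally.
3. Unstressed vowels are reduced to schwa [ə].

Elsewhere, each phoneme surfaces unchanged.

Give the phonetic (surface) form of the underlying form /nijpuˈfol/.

[nəjpəˈfoɫ]

/n/ — not in any rule's target class → [n].
/i/ (between /n/ and /j/) occurs in an unstressed syllable → [ə] by rule 3.
/j/ (between /i/ and /p/) is unaffected → [j].
/p/ (between /j/ and /u/): no rule targets it → [p].
/u/ (between /p/ and /f/) occurs in an unstressed syllable → [ə] by rule 3.
/f/ (between /u/ and /o/) is unaffected → [f].
/o/ — between /f/ and /l/; rule 3 does not apply here → [o].
/l/ (word-final) occurs word-finally → [ɫ] by rule 2.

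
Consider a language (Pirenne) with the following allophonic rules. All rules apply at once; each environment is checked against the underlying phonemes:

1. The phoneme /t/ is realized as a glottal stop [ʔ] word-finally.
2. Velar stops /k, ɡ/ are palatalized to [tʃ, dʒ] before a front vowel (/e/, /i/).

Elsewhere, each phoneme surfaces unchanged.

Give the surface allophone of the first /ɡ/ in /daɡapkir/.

[ɡ]

/ɡ/ — between /a/ and /a/; rule 2 does not apply here → [ɡ].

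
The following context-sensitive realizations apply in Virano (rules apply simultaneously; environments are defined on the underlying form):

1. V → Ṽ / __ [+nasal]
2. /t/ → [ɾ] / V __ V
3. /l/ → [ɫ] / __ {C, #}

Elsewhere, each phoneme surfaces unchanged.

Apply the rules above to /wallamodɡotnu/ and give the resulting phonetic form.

[waɫlãmodɡotnu]

/w/ (word-initial): no rule targets it → [w].
/a/ (between /w/ and /l/): rule 1 targets it, but not before a nasal consonant → unchanged [a].
/l/ — between /a/ and /l/, word-finally or immediately before a consonant — surfaces as [ɫ] (rule 3).
/l/ (between /l/ and /a/) is in the target of rule 3 but the environment (word-finally or immediately before a consonant) is not met → [l].
/a/ — between /l/ and /m/, before a nasal consonant — surfaces as [ã] (rule 1).
/m/ (between /a/ and /o/): no rule targets it → [m].
/o/ (between /m/ and /d/) is in the target of rule 1 but the environment (before a nasal consonant) is not met → [o].
/d/ — not in any rule's target class → [d].
/ɡ/ stays [ɡ].
/o/ (between /ɡ/ and /t/): rule 1 targets it, but not before a nasal consonant → unchanged [o].
/t/ (between /o/ and /n/) is in the target of rule 2 but the environment (between two vowels) is not met → [t].
/n/ — not in any rule's target class → [n].
/u/ (word-final) is in the target of rule 1 but the environment (before a nasal consonant) is not met → [u].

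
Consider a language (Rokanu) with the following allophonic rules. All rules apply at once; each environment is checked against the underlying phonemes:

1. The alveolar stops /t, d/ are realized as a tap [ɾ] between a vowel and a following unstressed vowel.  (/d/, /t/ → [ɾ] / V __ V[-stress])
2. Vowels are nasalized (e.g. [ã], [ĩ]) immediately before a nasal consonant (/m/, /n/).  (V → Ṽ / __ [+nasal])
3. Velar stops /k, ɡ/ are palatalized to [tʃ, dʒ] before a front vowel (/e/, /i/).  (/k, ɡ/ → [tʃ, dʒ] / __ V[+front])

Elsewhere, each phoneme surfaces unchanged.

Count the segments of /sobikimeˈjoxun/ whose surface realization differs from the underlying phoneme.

3

Segments that undergo a rule: /k/ → [tʃ] (rule 3); /i/ → [ĩ] (rule 2); /u/ → [ũ] (rule 2).
All other segments surface unchanged.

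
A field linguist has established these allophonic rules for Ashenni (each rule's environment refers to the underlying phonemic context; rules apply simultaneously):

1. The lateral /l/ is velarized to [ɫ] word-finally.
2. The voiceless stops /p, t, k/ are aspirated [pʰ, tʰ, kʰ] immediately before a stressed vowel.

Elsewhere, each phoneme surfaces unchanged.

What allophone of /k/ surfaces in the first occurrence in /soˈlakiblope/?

[k]

/k/ (between /a/ and /i/) is in the target of rule 2 but the environment (immediately before a stressed vowel) is not met → [k].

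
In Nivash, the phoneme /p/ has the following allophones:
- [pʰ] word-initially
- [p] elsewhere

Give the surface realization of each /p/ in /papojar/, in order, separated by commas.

[pʰ], [p]

Occurrence 1 (position 1): word-initially → [pʰ].
Occurrence 2 (position 3): no conditioning environment matches → elsewhere allophone [p].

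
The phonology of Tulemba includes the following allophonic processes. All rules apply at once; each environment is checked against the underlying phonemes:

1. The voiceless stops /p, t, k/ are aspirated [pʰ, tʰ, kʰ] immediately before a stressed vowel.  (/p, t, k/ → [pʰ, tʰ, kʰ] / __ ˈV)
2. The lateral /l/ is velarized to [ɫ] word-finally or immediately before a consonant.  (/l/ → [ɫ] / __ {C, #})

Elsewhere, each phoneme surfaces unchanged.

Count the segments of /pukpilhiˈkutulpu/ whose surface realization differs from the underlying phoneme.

Segments that undergo a rule: /l/ → [ɫ] (rule 2); /k/ → [kʰ] (rule 1); /l/ → [ɫ] (rule 2).
All other segments surface unchanged.

3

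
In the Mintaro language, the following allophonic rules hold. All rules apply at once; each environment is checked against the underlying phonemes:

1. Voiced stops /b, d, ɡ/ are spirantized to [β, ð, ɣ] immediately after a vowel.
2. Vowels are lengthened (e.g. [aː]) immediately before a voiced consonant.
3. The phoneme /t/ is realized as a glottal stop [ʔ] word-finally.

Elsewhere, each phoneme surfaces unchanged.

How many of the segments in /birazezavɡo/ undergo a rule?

Segments that undergo a rule: /i/ → [iː] (rule 2); /a/ → [aː] (rule 2); /e/ → [eː] (rule 2); /a/ → [aː] (rule 2).
All other segments surface unchanged.

4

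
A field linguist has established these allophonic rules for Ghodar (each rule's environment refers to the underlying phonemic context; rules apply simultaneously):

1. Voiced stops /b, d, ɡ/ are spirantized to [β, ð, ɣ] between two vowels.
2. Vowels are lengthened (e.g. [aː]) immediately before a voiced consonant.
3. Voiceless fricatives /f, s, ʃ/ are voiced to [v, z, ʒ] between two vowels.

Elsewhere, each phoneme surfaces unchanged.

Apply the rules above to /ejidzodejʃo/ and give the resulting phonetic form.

[eːjiːdzoːðeːjʃo]

/e/ (word-initial) occurs before a voiced consonant → [eː] by rule 2.
/j/ stays [j].
/i/ (between /j/ and /d/): before a voiced consonant, so rule 2 applies → [iː].
/d/ — between /i/ and /z/; rule 1 does not apply here → [d].
/z/ — not in any rule's target class → [z].
/o/ meets the environment for rule 2 (before a voiced consonant) → [oː].
/d/ meets the environment for rule 1 (between two vowels) → [ð].
Rule 2 applies to /e/ (between /d/ and /j/: before a voiced consonant) → [eː].
/j/ (between /e/ and /ʃ/) is unaffected → [j].
/ʃ/ (between /j/ and /o/) is in the target of rule 3 but the environment (between two vowels) is not met → [ʃ].
/o/ (word-final): rule 2 targets it, but not before a voiced consonant → unchanged [o].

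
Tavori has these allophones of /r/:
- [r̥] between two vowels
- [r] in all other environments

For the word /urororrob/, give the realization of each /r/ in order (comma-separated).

Occurrence 1 (position 2): between two vowels → [r̥].
Occurrence 2 (position 4): between two vowels → [r̥].
Occurrence 3 (position 6): no conditioning environment matches → elsewhere allophone [r].
Occurrence 4 (position 7): no conditioning environment matches → elsewhere allophone [r].

[r̥], [r̥], [r], [r]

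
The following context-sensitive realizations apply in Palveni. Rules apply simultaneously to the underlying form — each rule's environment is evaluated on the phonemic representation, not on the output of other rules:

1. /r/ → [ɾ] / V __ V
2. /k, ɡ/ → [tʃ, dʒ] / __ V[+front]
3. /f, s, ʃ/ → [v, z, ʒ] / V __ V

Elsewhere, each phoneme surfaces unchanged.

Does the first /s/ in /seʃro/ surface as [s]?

/s/ (word-initial): rule 3 targets it, but not between two vowels → unchanged [s].
The actual realization is [s], which matches [s].

Yes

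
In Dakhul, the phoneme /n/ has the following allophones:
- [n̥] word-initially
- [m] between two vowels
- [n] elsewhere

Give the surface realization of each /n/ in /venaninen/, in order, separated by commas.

[m], [m], [m], [n]

Occurrence 1 (position 3): between two vowels → [m].
Occurrence 2 (position 5): between two vowels → [m].
Occurrence 3 (position 7): between two vowels → [m].
Occurrence 4 (position 9): no conditioning environment matches → elsewhere allophone [n].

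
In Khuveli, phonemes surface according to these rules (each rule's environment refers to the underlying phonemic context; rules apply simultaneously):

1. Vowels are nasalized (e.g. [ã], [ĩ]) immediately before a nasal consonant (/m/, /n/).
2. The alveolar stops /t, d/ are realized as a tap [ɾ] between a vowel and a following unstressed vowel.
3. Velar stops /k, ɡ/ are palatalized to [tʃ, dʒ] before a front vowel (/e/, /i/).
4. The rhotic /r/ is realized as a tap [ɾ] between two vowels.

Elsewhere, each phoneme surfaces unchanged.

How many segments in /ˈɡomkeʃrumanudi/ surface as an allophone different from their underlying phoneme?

5

Segments that undergo a rule: /o/ → [õ] (rule 1); /k/ → [tʃ] (rule 3); /u/ → [ũ] (rule 1); /a/ → [ã] (rule 1); /d/ → [ɾ] (rule 2).
All other segments surface unchanged.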